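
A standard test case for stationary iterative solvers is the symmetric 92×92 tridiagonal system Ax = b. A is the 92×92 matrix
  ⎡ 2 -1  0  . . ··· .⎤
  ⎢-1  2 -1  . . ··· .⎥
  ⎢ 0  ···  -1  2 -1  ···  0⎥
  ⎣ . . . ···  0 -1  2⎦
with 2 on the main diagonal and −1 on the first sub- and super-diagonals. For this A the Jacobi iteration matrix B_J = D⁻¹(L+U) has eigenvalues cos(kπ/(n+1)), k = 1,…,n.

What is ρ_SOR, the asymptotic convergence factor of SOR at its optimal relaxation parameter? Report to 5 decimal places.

ρ_SOR = 0.93466

ρ_J = max_k |cos(kπ/93)| = cos(π/93) = 0.99943
root = sin(π/93) = 0.033774  (since 1−cos² = sin²).
ω* = 2 / (1 + 0.033774) = 2 / 1.033774 ≈ 1.93466.
and ρ(B_{ω*}) = 1.93466 − 1 = 0.93466.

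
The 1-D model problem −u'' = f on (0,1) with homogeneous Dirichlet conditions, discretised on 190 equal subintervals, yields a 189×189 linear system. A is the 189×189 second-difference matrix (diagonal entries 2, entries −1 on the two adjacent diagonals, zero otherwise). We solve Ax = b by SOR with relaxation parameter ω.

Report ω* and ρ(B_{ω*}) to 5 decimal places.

n=189: λ(B_J) = 1 − λ(A)/2 = cos(kπ/190); k=1 gives ρ_J = 0.99986.
1 − cos²(π/190) = sin²(π/190) ⇒ √(1−ρ_J²) = sin(π/190) = 0.016534.
ω* = 2/(1+0.016534) = 1.96747
Hence ρ(B_{ω*}) = 1.96747 − 1 = 0.96747.

ω* = 1.96747, ρ_SOR = 0.96747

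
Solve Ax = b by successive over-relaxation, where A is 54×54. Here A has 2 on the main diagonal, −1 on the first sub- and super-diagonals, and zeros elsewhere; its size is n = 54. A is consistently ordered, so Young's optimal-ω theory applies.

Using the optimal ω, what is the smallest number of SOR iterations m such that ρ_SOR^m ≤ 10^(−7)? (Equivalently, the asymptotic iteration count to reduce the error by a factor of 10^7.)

m = 142

With n=54, ρ(Jacobi) = cos(π/55) = 0.9983691.
√(1 − cos²(π/55)) = sin(π/55) ≈ 0.0570888.
[ω*] 2 ÷ (1 + 0.0570888) = 2 ÷ 1.0570888 = 1.8919886.
Hence ρ(B_{ω*}) = 1.8919886 − 1 = 0.8919886.
ρ_SOR^m ≤ 10^(−7) ⇔ m ≥ 7·ln10/(−ln 0.8919886) = 16.1181/0.114302 = 141.013; m = ⌈141.013⌉ = 142.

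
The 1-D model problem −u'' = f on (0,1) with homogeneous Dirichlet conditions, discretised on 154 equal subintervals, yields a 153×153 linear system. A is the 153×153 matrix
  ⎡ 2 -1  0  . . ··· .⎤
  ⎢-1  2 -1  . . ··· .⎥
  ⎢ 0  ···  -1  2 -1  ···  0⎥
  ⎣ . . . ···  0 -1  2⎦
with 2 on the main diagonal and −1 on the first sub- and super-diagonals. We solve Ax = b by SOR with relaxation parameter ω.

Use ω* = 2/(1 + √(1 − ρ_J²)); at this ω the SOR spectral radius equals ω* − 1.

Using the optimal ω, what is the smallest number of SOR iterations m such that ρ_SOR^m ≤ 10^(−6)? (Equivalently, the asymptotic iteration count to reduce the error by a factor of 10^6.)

m = 339

spectrum of D⁻¹(L+U) = {cos(kπ/154) : 1≤k≤153}; ρ_J = cos(π/154) = 0.9997919.
√(1 − cos²(π/154)) = sin(π/154) ≈ 0.0203985.
ω* = 2/(1+0.0203985) = 1.9600186
ρ_SOR = ω* − 1 = 1.9600186 − 1 = 0.9600186.
For 6 digits: m = 6·ln10 / (−ln 0.9600186) = 13.8155/0.0408026 = 338.594; round up → m = 339.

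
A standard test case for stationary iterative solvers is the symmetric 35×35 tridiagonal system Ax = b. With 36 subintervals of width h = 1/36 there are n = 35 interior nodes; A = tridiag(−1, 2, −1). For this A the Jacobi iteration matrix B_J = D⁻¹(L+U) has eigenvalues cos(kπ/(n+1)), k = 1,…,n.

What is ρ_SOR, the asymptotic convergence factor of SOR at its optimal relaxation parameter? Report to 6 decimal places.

ρ_SOR = 0.839663

ρ_J = max_k |cos(kπ/36)| = cos(π/36) = 0.996195
root = sin(π/36) = 0.0871557  (since 1−cos² = sin²).
ω* = 2/(1+0.0871557) = 1.839663
ρ_SOR = ω* − 1 = 1.839663 − 1 = 0.839663.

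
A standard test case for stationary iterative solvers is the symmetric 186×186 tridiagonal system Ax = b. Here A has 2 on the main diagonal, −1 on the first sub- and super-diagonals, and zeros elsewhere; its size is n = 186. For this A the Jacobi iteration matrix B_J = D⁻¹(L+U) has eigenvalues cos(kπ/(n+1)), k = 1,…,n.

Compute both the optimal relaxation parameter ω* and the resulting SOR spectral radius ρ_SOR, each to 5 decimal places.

[ρ_J] n=186: ρ(B_J) = cos(π/(n+1)) = cos(π/187) = 0.99986.
√(1 − cos²(π/187)) = sin(π/187) ≈ 0.016799.
[ω*] 2 ÷ (1 + 0.016799) = 2 ÷ 1.016799 = 1.96696.
ρ_SOR = ω* − 1 ≈ 0.96696.

ω* = 1.96696, ρ_SOR = 0.96696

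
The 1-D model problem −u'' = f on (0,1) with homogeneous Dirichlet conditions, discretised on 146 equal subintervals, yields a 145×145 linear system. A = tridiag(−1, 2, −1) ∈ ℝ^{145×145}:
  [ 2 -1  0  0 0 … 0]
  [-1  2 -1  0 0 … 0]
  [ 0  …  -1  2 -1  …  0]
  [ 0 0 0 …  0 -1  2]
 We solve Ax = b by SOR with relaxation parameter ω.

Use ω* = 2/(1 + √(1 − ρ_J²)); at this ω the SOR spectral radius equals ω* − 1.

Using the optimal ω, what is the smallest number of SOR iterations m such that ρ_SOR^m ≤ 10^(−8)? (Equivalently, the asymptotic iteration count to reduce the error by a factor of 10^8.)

m = 429

½·tridiag(1,0,1) at n=145: λ_k = cos(kπ/146); max |λ| at k=1 ⇒ ρ_J = cos(π/146) ≈ 0.9997685.
√(1−ρ_J²) = |sin(π/146)| = 0.0215161
Young: ω* = 2/(1+√(1−ρ_J²)) = 2/(1+0.0215161) = 2/1.0215161 = 1.9578742.
and ρ(B_{ω*}) = 1.9578742 − 1 = 0.9578742.
m ≥ 8·ln10 / (−ln 0.9578742) = 428.002; smallest integer m = 429.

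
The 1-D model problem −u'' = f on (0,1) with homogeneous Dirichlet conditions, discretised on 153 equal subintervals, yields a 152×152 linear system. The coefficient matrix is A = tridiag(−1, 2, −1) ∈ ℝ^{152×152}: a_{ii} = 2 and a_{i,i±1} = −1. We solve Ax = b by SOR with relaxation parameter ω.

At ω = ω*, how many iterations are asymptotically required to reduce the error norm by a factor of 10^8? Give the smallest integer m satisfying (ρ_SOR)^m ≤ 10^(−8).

m = 449

n=152: λ(B_J) = 1 − λ(A)/2 = cos(kπ/153); k=1 gives ρ_J = 0.9997892.
root = sin(π/153) = 0.0205318  (since 1−cos² = sin²).
So ω* = 2/1.0205318 = 1.9597625 (Young).
[ρ_SOR] ω* − 1 = 0.9597625.
ρ_SOR^m ≤ 10^(−8) ⇔ m ≥ 8·ln10/(−ln 0.9597625) = 18.4207/0.0410694 = 448.526; m = ⌈448.526⌉ = 449.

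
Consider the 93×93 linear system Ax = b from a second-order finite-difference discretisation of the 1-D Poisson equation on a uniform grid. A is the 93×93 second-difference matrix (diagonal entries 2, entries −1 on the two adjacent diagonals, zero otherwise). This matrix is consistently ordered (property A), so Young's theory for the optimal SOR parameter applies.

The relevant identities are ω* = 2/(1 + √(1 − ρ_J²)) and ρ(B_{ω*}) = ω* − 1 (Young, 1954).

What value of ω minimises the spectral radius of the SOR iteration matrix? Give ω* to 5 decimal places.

ω* = 1.93533

½·tridiag(1,0,1) at n=93: λ_k = cos(kπ/94); max |λ| at k=1 ⇒ ρ_J = cos(π/94) ≈ 0.99944.
√(1−ρ_J²) simplifies to sin(π/94) = 0.033415.
ω* = 2/(1+0.033415) = 1.93533
At ω = 1.93533 every |λ(B_ω)| = ω−1, so ρ_SOR = 0.93533.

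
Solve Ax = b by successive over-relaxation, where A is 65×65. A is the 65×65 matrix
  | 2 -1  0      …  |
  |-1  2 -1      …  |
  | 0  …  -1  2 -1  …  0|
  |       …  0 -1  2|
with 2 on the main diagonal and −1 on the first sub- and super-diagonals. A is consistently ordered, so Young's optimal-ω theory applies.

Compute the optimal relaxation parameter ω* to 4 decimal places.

[ρ_J] n=65: ρ(B_J) = cos(π/(n+1)) = cos(π/66) = 0.9989.
√(1−ρ_J²) simplifies to sin(π/66) = 0.04758.
ω* = 2/(1 + 0.04758) = 2/1.04758 = 1.9092.
Hence ρ(B_{ω*}) = 1.9092 − 1 = 0.9092.

ω* = 1.9092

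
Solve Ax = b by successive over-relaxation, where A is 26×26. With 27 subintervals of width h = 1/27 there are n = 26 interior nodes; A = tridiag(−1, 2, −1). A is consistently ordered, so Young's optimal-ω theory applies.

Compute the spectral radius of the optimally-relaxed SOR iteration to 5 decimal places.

ρ_SOR = 0.79197

n=26: λ(B_J) = 1 − λ(A)/2 = cos(kπ/27); k=1 gives ρ_J = 0.99324.
√(1−ρ_J²) simplifies to sin(π/27) = 0.116093.
[ω*] 2 ÷ (1 + 0.116093) = 2 ÷ 1.116093 = 1.79197.
Hence ρ(B_{ω*}) = 1.79197 − 1 = 0.79197.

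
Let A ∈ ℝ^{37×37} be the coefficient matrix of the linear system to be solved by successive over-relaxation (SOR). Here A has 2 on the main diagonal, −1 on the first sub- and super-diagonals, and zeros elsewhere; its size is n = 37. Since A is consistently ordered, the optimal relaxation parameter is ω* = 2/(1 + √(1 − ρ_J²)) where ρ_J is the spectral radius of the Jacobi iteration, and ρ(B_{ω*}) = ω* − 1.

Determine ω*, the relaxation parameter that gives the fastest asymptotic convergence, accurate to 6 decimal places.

ω* = 1.847440

With n=37, ρ(Jacobi) = cos(π/38) = 0.996584.
1 − cos²(π/38) = sin²(π/38) ⇒ √(1−ρ_J²) = sin(π/38) = 0.0825793.
ω* = 2/(1+0.0825793) = 1.847440
and ρ(B_{ω*}) = 1.847440 − 1 = 0.847440.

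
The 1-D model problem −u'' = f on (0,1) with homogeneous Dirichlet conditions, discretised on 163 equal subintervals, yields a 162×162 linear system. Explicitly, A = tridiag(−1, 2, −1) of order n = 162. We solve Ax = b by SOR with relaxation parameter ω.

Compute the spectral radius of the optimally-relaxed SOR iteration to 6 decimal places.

ρ_J = max_k |cos(kπ/163)| = cos(π/163) = 0.999814
√(1−ρ_J²) = |sin(π/163)| = 0.0192724
Young: ω* = 2/(1+√(1−ρ_J²)) = 2/(1+0.0192724) = 2/1.0192724 = 1.962184.
At ω = 1.962184 every |λ(B_ω)| = ω−1, so ρ_SOR = 0.962184.

ρ_SOR = 0.962184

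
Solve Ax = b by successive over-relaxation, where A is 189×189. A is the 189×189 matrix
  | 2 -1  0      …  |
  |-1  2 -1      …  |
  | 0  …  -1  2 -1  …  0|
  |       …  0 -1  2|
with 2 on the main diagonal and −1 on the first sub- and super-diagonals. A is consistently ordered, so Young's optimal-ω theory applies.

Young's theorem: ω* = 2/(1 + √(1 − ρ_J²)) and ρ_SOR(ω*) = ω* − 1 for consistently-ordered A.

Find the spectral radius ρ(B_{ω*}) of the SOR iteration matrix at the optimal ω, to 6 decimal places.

ρ_SOR = 0.967470

B_J for the 189×189 system has eigenvalues cos(kπ/190); ρ_J = cos(π/190) = 0.999863.
root = sin(π/190) = 0.0165339  (since 1−cos² = sin²).
Then 2/(1+√(1−ρ_J²)) = 2/(1+0.0165339); ω* = 2/1.0165339 = 1.967470.
ρ_SOR = ω* − 1 = 1.967470 − 1 = 0.967470.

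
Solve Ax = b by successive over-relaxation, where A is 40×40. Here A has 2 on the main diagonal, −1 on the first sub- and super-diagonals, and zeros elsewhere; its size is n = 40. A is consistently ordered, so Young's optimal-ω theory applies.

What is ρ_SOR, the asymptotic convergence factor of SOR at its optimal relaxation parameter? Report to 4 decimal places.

spectrum of D⁻¹(L+U) = {cos(kπ/41) : 1≤k≤40}; ρ_J = cos(π/41) = 0.9971.
root = sin(π/41) = 0.07655  (since 1−cos² = sin²).
So ω* = 2/1.07655 = 1.8578 (Young).
ρ_SOR = ω* − 1 ≈ 0.8578.

ρ_SOR = 0.8578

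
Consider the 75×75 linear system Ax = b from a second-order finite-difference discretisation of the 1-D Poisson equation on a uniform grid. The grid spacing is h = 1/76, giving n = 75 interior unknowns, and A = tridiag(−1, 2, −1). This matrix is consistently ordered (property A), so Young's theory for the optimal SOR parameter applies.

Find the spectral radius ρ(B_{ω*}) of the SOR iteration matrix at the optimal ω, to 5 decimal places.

ρ_J = max_k |cos(kπ/76)| = cos(π/76) = 0.99915
√(1 − cos²(π/76)) = sin(π/76) ≈ 0.041325.
Then 2/(1+√(1−ρ_J²)) = 2/(1+0.041325); ω* = 2/1.041325 = 1.92063.
ρ_SOR = ω* − 1 ≈ 0.92063.

ρ_SOR = 0.92063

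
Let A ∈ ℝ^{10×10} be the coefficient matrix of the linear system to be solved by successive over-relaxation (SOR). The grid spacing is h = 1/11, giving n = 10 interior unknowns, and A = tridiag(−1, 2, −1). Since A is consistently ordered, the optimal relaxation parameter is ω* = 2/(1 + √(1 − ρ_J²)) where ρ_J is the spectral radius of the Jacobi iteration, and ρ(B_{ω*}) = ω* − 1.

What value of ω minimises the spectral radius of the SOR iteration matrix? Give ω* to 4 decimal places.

B_J for the 10×10 system has eigenvalues cos(kπ/11); ρ_J = cos(π/11) = 0.9595.
√(1 − cos²(π/11)) = sin(π/11) ≈ 0.28173.
ω* = 2 / (1 + 0.28173) = 2 / 1.28173 ≈ 1.5604.
and ρ(B_{ω*}) = 1.5604 − 1 = 0.5604.

ω* = 1.5604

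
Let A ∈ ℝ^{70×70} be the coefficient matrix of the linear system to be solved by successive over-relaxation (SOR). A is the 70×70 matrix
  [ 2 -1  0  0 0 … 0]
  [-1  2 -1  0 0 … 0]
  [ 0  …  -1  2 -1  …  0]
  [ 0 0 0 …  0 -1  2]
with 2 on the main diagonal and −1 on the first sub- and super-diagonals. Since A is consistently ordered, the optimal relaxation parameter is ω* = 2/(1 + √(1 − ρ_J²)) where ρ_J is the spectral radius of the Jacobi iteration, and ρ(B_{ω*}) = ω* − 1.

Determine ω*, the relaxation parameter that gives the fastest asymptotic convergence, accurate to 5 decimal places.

B_J for the 70×70 system has eigenvalues cos(kπ/71); ρ_J = cos(π/71) = 0.99902.
√(1 − cos²(π/71)) = sin(π/71) ≈ 0.044233.
ω* = 2 / (1 + 0.044233) = 2 / 1.044233 ≈ 1.91528.
ρ_SOR = ω* − 1 ≈ 0.91528.

ω* = 1.91528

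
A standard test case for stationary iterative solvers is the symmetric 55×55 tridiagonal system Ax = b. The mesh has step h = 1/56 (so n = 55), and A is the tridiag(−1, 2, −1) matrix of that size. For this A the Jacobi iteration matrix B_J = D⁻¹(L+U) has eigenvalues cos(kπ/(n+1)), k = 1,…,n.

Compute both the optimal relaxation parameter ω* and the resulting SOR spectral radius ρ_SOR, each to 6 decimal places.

ω* = 1.893813, ρ_SOR = 0.893813

spectrum of D⁻¹(L+U) = {cos(kπ/56) : 1≤k≤55}; ρ_J = cos(π/56) = 0.998427.
√(1−ρ_J²) simplifies to sin(π/56) = 0.0560704.
So ω* = 2/1.0560704 = 1.893813 (Young).
and ρ(B_{ω*}) = 1.893813 − 1 = 0.893813.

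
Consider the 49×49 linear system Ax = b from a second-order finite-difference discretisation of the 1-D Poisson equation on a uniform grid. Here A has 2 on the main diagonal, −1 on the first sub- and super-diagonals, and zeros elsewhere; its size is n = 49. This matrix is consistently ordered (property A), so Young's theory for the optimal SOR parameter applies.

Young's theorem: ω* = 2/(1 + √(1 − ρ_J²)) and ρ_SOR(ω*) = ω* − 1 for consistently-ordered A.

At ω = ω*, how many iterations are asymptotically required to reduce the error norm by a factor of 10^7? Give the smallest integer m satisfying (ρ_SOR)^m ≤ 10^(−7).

With n=49, ρ(Jacobi) = cos(π/50) = 0.9980267.
√(1−ρ_J²) = |sin(π/50)| = 0.0627905
ω* = 2/(1 + 0.0627905) = 2/1.0627905 = 1.8818384.
Hence ρ(B_{ω*}) = 1.8818384 − 1 = 0.8818384.
(0.8818384)^m ≤ 10^{−7}  ⇒  m·ln(0.8818384) ≤ −7·ln10  ⇒  m ≥ 128.180  ⇒  m = 129

m = 129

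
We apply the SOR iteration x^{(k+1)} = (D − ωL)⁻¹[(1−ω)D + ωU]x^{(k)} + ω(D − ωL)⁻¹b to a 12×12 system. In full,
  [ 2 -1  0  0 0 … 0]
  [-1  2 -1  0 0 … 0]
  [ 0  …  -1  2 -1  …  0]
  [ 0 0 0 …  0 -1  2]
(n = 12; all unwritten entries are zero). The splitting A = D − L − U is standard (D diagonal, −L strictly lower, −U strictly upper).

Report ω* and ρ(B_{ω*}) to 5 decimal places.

ω* = 1.61379, ρ_SOR = 0.61379

[ρ_J] n=12: ρ(B_J) = cos(π/(n+1)) = cos(π/13) = 0.97094.
√(1 − cos²(π/13)) = sin(π/13) ≈ 0.239316.
[ω*] 2 ÷ (1 + 0.239316) = 2 ÷ 1.239316 = 1.61379.
ρ_SOR = ω* − 1 ≈ 0.61379.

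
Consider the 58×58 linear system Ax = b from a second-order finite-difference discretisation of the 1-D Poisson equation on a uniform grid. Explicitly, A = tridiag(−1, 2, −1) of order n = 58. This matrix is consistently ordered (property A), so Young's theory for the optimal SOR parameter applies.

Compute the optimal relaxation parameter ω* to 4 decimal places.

ω* = 1.8989

½·tridiag(1,0,1) at n=58: λ_k = cos(kπ/59); max |λ| at k=1 ⇒ ρ_J = cos(π/59) ≈ 0.9986.
√(1 − cos²(π/59)) = sin(π/59) ≈ 0.05322.
So ω* = 2/1.05322 = 1.8989 (Young).
ρ_SOR = ω* − 1 = 1.8989 − 1 = 0.8989.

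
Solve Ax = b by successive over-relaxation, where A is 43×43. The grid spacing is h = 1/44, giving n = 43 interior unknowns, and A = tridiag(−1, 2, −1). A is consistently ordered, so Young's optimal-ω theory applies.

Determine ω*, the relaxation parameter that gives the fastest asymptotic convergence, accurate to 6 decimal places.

ω* = 1.866822

B_J for the 43×43 system has eigenvalues cos(kπ/44); ρ_J = cos(π/44) = 0.997452.
root = sin(π/44) = 0.0713392  (since 1−cos² = sin²).
So ω* = 2/1.0713392 = 1.866822 (Young).
At ω = 1.866822 every |λ(B_ω)| = ω−1, so ρ_SOR = 0.866822.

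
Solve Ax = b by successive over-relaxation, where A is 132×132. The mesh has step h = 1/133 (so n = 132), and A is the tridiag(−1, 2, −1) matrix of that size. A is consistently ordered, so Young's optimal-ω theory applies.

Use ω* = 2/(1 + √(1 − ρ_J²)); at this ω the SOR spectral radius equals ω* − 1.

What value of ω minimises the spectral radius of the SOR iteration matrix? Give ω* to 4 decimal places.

ω* = 1.9539

spectrum of D⁻¹(L+U) = {cos(kπ/133) : 1≤k≤132}; ρ_J = cos(π/133) = 0.9997.
root = sin(π/133) = 0.02362  (since 1−cos² = sin²).
ω* = 2 / (1 + 0.02362) = 2 / 1.02362 ≈ 1.9539.
ρ_SOR = ω* − 1 ≈ 0.9539.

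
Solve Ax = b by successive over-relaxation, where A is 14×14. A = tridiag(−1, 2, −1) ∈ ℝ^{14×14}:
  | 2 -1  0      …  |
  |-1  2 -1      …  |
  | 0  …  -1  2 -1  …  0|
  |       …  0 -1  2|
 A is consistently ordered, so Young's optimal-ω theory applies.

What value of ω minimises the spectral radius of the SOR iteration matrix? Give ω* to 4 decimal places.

ω* = 1.6558

spectrum of D⁻¹(L+U) = {cos(kπ/15) : 1≤k≤14}; ρ_J = cos(π/15) = 0.9781.
√(1−ρ_J²) simplifies to sin(π/15) = 0.20791.
ω* = 2/(1+0.20791) = 1.6558
At ω = 1.6558 every |λ(B_ω)| = ω−1, so ρ_SOR = 0.6558.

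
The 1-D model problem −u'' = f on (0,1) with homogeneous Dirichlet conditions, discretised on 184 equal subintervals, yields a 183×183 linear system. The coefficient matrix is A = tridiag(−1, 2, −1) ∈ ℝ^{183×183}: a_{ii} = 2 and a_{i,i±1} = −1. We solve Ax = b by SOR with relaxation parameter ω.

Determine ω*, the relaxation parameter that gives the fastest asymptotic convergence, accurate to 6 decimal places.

ρ_J = max_k |cos(kπ/184)| = cos(π/184) = 0.999854
root = sin(π/184) = 0.0170730  (since 1−cos² = sin²).
Young: ω* = 2/(1+√(1−ρ_J²)) = 2/(1+0.0170730) = 2/1.0170730 = 1.966427.
ρ(B_{ω*}) = ω*−1 = 0.966427

ω* = 1.966427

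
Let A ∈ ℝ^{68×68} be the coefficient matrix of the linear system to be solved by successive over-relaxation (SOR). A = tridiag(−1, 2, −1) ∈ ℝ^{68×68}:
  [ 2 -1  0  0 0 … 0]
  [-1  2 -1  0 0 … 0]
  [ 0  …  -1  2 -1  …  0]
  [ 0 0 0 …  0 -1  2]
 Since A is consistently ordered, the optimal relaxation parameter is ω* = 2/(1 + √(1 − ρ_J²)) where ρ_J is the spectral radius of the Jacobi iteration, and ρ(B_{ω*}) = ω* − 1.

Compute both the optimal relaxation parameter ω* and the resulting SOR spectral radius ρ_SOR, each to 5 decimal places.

ω* = 1.91293, ρ_SOR = 0.91293

½·tridiag(1,0,1) at n=68: λ_k = cos(kπ/69); max |λ| at k=1 ⇒ ρ_J = cos(π/69) ≈ 0.99896.
√(1−ρ_J²) = |sin(π/69)| = 0.045515
[ω*] 2 ÷ (1 + 0.045515) = 2 ÷ 1.045515 = 1.91293.
ρ_SOR = ω* − 1 ≈ 0.91293.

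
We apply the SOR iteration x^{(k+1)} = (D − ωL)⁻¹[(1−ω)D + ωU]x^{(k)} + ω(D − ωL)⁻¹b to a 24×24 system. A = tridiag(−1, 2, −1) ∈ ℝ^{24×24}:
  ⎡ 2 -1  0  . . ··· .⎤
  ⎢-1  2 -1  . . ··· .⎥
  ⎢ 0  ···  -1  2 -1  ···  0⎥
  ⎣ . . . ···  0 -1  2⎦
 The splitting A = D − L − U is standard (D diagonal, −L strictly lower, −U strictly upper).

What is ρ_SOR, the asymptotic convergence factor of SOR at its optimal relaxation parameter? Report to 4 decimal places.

ρ_SOR = 0.7773

With n=24, ρ(Jacobi) = cos(π/25) = 0.9921.
root = sin(π/25) = 0.12533  (since 1−cos² = sin²).
Then 2/(1+√(1−ρ_J²)) = 2/(1+0.12533); ω* = 2/1.12533 = 1.7773.
ρ(B_{ω*}) = ω*−1 = 0.7773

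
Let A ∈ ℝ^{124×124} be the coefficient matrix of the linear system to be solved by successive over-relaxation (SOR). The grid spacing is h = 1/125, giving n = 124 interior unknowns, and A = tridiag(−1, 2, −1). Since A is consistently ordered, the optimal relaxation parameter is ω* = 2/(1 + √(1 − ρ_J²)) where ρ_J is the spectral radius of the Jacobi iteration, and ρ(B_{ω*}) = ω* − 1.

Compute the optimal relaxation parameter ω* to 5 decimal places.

ω* = 1.95097

spectrum of D⁻¹(L+U) = {cos(kπ/125) : 1≤k≤124}; ρ_J = cos(π/125) = 0.99968.
√(1−ρ_J²) = |sin(π/125)| = 0.025130
So ω* = 2/1.025130 = 1.95097 (Young).
Hence ρ(B_{ω*}) = 1.95097 − 1 = 0.95097.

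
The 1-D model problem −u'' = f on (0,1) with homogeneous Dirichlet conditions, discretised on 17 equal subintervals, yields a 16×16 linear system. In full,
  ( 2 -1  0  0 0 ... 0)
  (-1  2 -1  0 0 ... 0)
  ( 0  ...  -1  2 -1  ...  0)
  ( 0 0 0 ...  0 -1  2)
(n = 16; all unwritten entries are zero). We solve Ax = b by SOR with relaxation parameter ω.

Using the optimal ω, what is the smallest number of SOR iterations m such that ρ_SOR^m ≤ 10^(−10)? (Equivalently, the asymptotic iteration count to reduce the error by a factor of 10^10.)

With n=16, ρ(Jacobi) = cos(π/17) = 0.9829731.
√(1 − cos²(π/17)) = sin(π/17) ≈ 0.1837495.
ω* = 2/(1 + 0.1837495) = 2/1.1837495 = 1.6895466.
At ω = 1.6895466 every |λ(B_ω)| = ω−1, so ρ_SOR = 0.6895466.
(0.6895466)^m ≤ 10^{−10}  ⇒  m·ln(0.6895466) ≤ −10·ln10  ⇒  m ≥ 61.944  ⇒  m = 62

m = 62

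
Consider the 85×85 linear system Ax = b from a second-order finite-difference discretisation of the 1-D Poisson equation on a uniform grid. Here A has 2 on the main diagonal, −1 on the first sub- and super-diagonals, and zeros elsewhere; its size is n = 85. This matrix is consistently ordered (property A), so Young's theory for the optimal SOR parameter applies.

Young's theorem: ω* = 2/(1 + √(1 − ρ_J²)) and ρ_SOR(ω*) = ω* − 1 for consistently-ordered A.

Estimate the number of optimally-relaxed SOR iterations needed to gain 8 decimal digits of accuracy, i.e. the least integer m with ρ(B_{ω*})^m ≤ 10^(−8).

m = 253

spectrum of D⁻¹(L+U) = {cos(kπ/86) : 1≤k≤85}; ρ_J = cos(π/86) = 0.9993328.
1 − cos²(π/86) = sin²(π/86) ⇒ √(1−ρ_J²) = sin(π/86) = 0.0365220.
Then 2/(1+√(1−ρ_J²)) = 2/(1+0.0365220); ω* = 2/1.0365220 = 1.9295297.
ρ_SOR = ω* − 1 = 1.9295297 − 1 = 0.9295297.
For 8 digits: m = 8·ln10 / (−ln 0.9295297) = 18.4207/0.0730765 = 252.074; round up → m = 253.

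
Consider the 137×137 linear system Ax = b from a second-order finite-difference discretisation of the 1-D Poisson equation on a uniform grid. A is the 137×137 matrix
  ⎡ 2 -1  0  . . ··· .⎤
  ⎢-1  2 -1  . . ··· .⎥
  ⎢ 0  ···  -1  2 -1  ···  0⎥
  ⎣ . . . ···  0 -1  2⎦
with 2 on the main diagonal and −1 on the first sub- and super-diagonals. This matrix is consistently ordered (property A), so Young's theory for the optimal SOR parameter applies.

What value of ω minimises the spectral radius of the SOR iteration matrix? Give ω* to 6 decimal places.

ω* = 1.955487

n=137: λ(B_J) = 1 − λ(A)/2 = cos(kπ/138); k=1 gives ρ_J = 0.999741.
√(1 − cos²(π/138)) = sin(π/138) ≈ 0.0227632.
ω* = 2/(1+0.0227632) = 1.955487
ρ(B_{ω*}) = ω*−1 = 0.955487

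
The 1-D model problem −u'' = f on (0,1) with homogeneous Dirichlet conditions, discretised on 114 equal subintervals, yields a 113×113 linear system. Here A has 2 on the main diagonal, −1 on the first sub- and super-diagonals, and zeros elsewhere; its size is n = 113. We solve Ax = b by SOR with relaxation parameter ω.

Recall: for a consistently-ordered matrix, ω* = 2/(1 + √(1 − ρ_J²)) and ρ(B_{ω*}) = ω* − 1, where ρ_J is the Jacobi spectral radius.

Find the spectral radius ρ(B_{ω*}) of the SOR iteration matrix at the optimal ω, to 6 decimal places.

ρ_SOR = 0.946369

[ρ_J] n=113: ρ(B_J) = cos(π/(n+1)) = cos(π/114) = 0.999620.
1 − cos²(π/114) = sin²(π/114) ⇒ √(1−ρ_J²) = sin(π/114) = 0.0275543.
ω* = 2 / (1 + 0.0275543) = 2 / 1.0275543 ≈ 1.946369.
[ρ_SOR] ω* − 1 = 0.946369.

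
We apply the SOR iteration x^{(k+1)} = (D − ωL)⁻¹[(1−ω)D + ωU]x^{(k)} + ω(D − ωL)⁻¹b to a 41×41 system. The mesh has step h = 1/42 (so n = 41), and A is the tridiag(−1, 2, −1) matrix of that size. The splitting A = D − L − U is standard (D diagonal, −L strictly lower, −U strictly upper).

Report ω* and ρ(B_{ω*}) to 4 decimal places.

B_J for the 41×41 system has eigenvalues cos(kπ/42); ρ_J = cos(π/42) = 0.9972.
root = sin(π/42) = 0.07473  (since 1−cos² = sin²).
ω* = 2 / (1 + 0.07473) = 2 / 1.07473 ≈ 1.8609.
ρ(B_{ω*}) = ω*−1 = 0.8609

ω* = 1.8609, ρ_SOR = 0.8609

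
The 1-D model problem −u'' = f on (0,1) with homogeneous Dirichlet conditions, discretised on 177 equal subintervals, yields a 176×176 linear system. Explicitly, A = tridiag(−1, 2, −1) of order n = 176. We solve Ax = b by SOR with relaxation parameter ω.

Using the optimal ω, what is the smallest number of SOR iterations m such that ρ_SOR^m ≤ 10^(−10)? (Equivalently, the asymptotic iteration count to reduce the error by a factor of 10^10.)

m = 649

[ρ_J] n=176: ρ(B_J) = cos(π/(n+1)) = cos(π/177) = 0.9998425.
√(1−ρ_J²) = |sin(π/177)| = 0.0177482
ω* = 2/(1+0.0177482) = 1.9651226
Hence ρ(B_{ω*}) = 1.9651226 − 1 = 0.9651226.
10·ln10 = 23.0259; −ln(0.9651226) = 0.0355001; m = ⌈23.0259/0.0355001⌉ = ⌈648.615⌉ = 649.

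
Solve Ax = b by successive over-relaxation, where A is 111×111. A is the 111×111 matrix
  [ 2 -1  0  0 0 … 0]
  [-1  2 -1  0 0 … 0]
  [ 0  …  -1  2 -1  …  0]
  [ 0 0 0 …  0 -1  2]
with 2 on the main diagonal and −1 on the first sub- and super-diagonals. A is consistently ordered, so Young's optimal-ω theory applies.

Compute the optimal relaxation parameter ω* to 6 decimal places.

[ρ_J] n=111: ρ(B_J) = cos(π/(n+1)) = cos(π/112) = 0.999607.
root = sin(π/112) = 0.0280463  (since 1−cos² = sin²).
Then 2/(1+√(1−ρ_J²)) = 2/(1+0.0280463); ω* = 2/1.0280463 = 1.945438.
At ω = 1.945438 every |λ(B_ω)| = ω−1, so ρ_SOR = 0.945438.

ω* = 1.945438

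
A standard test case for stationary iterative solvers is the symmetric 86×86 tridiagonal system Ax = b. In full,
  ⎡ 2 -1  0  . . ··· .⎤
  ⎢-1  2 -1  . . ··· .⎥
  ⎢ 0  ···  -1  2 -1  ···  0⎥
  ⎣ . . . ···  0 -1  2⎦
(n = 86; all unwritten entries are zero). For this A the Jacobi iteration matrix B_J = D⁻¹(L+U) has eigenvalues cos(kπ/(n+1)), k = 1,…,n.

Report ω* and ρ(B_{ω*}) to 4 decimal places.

ω* = 1.9303, ρ_SOR = 0.9303

[ρ_J] n=86: ρ(B_J) = cos(π/(n+1)) = cos(π/87) = 0.9993.
1 − cos²(π/87) = sin²(π/87) ⇒ √(1−ρ_J²) = sin(π/87) = 0.03610.
[ω*] 2 ÷ (1 + 0.03610) = 2 ÷ 1.03610 = 1.9303.
Hence ρ(B_{ω*}) = 1.9303 − 1 = 0.9303.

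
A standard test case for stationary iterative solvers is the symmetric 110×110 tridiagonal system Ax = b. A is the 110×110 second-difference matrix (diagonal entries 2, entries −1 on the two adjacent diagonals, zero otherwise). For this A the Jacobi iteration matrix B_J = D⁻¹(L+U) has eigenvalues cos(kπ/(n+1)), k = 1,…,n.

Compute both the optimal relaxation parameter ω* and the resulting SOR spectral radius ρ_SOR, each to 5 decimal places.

ω* = 1.94496, ρ_SOR = 0.94496

spectrum of D⁻¹(L+U) = {cos(kπ/111) : 1≤k≤110}; ρ_J = cos(π/111) = 0.99960.
1 − cos²(π/111) = sin²(π/111) ⇒ √(1−ρ_J²) = sin(π/111) = 0.028299.
Then 2/(1+√(1−ρ_J²)) = 2/(1+0.028299); ω* = 2/1.028299 = 1.94496.
ρ_SOR = ω* − 1 = 1.94496 − 1 = 0.94496.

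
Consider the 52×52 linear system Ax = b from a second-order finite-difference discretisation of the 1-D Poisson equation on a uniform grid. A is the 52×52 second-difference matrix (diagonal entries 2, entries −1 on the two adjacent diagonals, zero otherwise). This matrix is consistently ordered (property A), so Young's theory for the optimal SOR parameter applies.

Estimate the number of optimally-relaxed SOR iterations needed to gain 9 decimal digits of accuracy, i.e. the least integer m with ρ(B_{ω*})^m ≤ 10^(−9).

m = 175

spectrum of D⁻¹(L+U) = {cos(kπ/53) : 1≤k≤52}; ρ_J = cos(π/53) = 0.9982437.
1 − cos²(π/53) = sin²(π/53) ⇒ √(1−ρ_J²) = sin(π/53) = 0.0592406.
ω* = 2 / (1 + 0.0592406) = 2 / 1.0592406 ≈ 1.8881451.
and ρ(B_{ω*}) = 1.8881451 − 1 = 0.8881451.
9·ln10 = 20.7233; −ln(0.8881451) = 0.11862; m = ⌈20.7233/0.11862⌉ = ⌈174.703⌉ = 175.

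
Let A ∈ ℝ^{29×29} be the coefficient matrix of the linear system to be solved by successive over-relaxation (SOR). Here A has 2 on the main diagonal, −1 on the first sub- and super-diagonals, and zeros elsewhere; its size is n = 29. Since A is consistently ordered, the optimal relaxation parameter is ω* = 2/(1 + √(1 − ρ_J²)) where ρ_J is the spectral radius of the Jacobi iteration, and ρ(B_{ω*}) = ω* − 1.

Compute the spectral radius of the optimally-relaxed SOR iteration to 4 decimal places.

With n=29, ρ(Jacobi) = cos(π/30) = 0.9945.
√(1−ρ_J²) simplifies to sin(π/30) = 0.10453.
Then 2/(1+√(1−ρ_J²)) = 2/(1+0.10453); ω* = 2/1.10453 = 1.8107.
ρ(B_{ω*}) = ω*−1 = 0.8107

ρ_SOR = 0.8107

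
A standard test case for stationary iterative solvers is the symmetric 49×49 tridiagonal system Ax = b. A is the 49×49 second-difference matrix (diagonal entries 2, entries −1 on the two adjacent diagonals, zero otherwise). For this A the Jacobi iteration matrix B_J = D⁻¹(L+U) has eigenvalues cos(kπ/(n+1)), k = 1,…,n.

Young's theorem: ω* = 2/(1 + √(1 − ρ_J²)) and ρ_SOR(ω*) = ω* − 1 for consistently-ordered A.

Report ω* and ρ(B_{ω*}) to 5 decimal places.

With n=49, ρ(Jacobi) = cos(π/50) = 0.99803.
1 − cos²(π/50) = sin²(π/50) ⇒ √(1−ρ_J²) = sin(π/50) = 0.062791.
ω* = 2/(1 + 0.062791) = 2/1.062791 = 1.88184.
ρ_SOR = ω* − 1 ≈ 0.88184.

ω* = 1.88184, ρ_SOR = 0.88184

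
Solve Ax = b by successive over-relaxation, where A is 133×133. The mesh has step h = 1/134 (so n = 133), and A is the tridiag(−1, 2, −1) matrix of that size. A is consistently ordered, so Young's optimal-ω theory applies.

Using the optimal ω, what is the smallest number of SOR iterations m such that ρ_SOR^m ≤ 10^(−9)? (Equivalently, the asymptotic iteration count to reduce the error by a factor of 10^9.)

B_J for the 133×133 system has eigenvalues cos(kπ/134); ρ_J = cos(π/134) = 0.9997252.
√(1−ρ_J²) = |sin(π/134)| = 0.0234426
Then 2/(1+√(1−ρ_J²)) = 2/(1+0.0234426); ω* = 2/1.0234426 = 1.9541887.
ρ_SOR = ω* − 1 = 1.9541887 − 1 = 0.9541887.
Need (0.9541887)^m ≤ 10^(−9): m ≥ 9·ln10/|ln 0.9541887| = 20.7233/0.0468938 = 441.920 ⇒ m = 442.

m = 442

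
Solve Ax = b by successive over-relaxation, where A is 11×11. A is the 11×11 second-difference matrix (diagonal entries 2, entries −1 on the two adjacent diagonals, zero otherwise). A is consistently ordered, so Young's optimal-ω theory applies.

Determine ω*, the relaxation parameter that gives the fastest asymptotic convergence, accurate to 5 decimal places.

ω* = 1.58879

ρ_J = max_k |cos(kπ/12)| = cos(π/12) = 0.96593
√(1−ρ_J²) simplifies to sin(π/12) = 0.258819.
ω* = 2 / (1 + 0.258819) = 2 / 1.258819 ≈ 1.58879.
and ρ(B_{ω*}) = 1.58879 − 1 = 0.58879.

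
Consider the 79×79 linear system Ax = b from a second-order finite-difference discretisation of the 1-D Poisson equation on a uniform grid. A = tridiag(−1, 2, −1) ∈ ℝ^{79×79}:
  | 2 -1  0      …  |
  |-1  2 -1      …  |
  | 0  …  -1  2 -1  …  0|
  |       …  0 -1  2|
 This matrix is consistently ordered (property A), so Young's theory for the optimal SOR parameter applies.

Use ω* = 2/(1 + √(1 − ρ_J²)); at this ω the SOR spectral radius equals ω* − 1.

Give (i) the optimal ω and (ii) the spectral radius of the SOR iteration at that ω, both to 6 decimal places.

ρ_J = max_k |cos(kπ/80)| = cos(π/80) = 0.999229
√(1 − cos²(π/80)) = sin(π/80) ≈ 0.0392598.
ω* = 2/(1+0.0392598) = 1.924447
Hence ρ(B_{ω*}) = 1.924447 − 1 = 0.924447.

ω* = 1.924447, ρ_SOR = 0.924447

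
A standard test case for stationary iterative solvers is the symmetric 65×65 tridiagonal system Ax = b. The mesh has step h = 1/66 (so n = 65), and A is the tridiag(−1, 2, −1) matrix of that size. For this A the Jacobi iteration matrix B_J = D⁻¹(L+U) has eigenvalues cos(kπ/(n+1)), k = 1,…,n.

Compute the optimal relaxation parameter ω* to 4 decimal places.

n=65: λ(B_J) = 1 − λ(A)/2 = cos(kπ/66); k=1 gives ρ_J = 0.9989.
√(1 − cos²(π/66)) = sin(π/66) ≈ 0.04758.
ω* = 2/(1+0.04758) = 1.9092
At ω = 1.9092 every |λ(B_ω)| = ω−1, so ρ_SOR = 0.9092.

ω* = 1.9092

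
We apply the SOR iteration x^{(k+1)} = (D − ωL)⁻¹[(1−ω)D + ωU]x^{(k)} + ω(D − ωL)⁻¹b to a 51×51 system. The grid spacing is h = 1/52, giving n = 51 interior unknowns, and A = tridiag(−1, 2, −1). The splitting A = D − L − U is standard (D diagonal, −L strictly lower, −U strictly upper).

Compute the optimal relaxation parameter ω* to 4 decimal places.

[ρ_J] n=51: ρ(B_J) = cos(π/(n+1)) = cos(π/52) = 0.9982.
1 − cos²(π/52) = sin²(π/52) ⇒ √(1−ρ_J²) = sin(π/52) = 0.06038.
ω* = 2 / (1 + 0.06038) = 2 / 1.06038 ≈ 1.8861.
ρ_SOR = ω* − 1 ≈ 0.8861.

ω* = 1.8861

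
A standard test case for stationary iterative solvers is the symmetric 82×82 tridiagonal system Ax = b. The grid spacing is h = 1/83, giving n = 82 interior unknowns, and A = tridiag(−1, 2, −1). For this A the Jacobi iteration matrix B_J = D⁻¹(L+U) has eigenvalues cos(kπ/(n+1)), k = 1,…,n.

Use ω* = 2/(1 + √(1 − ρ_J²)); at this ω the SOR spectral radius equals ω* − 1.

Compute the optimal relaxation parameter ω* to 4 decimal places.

ω* = 1.9271

ρ_J = max_k |cos(kπ/83)| = cos(π/83) = 0.9993
√(1 − cos²(π/83)) = sin(π/83) ≈ 0.03784.
Then 2/(1+√(1−ρ_J²)) = 2/(1+0.03784); ω* = 2/1.03784 = 1.9271.
At ω = 1.9271 every |λ(B_ω)| = ω−1, so ρ_SOR = 0.9271.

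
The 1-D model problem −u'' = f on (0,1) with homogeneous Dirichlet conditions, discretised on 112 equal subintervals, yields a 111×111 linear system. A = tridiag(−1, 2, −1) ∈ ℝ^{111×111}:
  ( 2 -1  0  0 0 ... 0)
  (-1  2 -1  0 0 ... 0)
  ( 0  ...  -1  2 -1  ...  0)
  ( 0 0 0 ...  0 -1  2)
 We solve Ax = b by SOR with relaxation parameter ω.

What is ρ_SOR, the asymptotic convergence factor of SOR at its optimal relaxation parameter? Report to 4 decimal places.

ρ_SOR = 0.9454

n=111: λ(B_J) = 1 − λ(A)/2 = cos(kπ/112); k=1 gives ρ_J = 0.9996.
√(1 − cos²(π/112)) = sin(π/112) ≈ 0.02805.
So ω* = 2/1.02805 = 1.9454 (Young).
ρ_SOR = ω* − 1 ≈ 0.9454.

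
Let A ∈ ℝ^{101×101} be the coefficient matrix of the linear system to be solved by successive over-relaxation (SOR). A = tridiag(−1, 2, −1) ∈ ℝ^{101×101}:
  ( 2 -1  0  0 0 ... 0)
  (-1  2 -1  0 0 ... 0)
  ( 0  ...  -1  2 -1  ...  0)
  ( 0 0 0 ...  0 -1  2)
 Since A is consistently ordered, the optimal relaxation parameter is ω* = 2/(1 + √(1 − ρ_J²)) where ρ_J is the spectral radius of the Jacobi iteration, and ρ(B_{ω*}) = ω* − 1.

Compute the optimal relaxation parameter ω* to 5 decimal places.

ω* = 1.94025

ρ_J = max_k |cos(kπ/102)| = cos(π/102) = 0.99953
1 − cos²(π/102) = sin²(π/102) ⇒ √(1−ρ_J²) = sin(π/102) = 0.030795.
ω* = 2/(1 + 0.030795) = 2/1.030795 = 1.94025.
ρ_SOR = ω* − 1 = 1.94025 − 1 = 0.94025.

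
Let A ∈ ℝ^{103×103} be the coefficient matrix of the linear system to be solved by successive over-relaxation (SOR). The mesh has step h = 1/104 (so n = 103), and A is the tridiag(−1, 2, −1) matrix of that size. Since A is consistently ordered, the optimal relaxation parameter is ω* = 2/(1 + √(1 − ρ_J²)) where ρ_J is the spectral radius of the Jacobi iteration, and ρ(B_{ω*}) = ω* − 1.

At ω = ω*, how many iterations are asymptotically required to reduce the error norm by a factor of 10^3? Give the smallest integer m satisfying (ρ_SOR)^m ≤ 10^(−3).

[ρ_J] n=103: ρ(B_J) = cos(π/(n+1)) = cos(π/104) = 0.9995438.
√(1−ρ_J²) simplifies to sin(π/104) = 0.0302030.
ω* = 2/(1+0.0302030) = 1.9413650
Hence ρ(B_{ω*}) = 1.9413650 − 1 = 0.9413650.
m ≥ 3·ln10 / (−ln 0.9413650) = 114.321; smallest integer m = 115.

m = 115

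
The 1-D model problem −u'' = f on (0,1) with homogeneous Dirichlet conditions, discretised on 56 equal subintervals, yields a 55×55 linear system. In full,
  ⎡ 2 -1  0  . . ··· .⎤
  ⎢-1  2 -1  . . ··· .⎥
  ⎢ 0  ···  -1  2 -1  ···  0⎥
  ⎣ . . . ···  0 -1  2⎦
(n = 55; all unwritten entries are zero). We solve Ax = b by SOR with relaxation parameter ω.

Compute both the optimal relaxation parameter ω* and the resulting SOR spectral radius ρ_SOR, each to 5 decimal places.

ω* = 1.89381, ρ_SOR = 0.89381

[ρ_J] n=55: ρ(B_J) = cos(π/(n+1)) = cos(π/56) = 0.99843.
1 − cos²(π/56) = sin²(π/56) ⇒ √(1−ρ_J²) = sin(π/56) = 0.056070.
Then 2/(1+√(1−ρ_J²)) = 2/(1+0.056070); ω* = 2/1.056070 = 1.89381.
ρ_SOR = ω* − 1 = 1.89381 − 1 = 0.89381.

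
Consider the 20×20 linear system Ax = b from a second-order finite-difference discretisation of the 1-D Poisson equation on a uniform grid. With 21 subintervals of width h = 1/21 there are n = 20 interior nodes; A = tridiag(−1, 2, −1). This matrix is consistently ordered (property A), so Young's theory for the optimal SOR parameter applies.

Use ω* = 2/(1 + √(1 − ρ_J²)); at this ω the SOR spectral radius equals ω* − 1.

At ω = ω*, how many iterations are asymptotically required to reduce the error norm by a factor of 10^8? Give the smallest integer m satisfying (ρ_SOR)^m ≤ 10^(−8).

m = 62

With n=20, ρ(Jacobi) = cos(π/21) = 0.9888308.
√(1−ρ_J²) = |sin(π/21)| = 0.1490423
Young: ω* = 2/(1+√(1−ρ_J²)) = 2/(1+0.1490423) = 2/1.1490423 = 1.7405800.
ρ(B_{ω*}) = ω*−1 = 0.7405800
ρ_SOR^m ≤ 10^(−8) ⇔ m ≥ 8·ln10/(−ln 0.7405800) = 18.4207/0.300322 = 61.336; m = ⌈61.336⌉ = 62.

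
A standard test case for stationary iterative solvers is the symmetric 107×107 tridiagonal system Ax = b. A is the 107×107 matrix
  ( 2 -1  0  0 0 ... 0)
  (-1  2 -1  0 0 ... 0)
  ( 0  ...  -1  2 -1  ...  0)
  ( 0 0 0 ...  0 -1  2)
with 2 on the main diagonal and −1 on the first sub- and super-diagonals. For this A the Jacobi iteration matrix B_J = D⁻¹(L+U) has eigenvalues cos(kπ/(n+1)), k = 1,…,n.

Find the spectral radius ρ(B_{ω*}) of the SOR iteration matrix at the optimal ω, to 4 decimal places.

ρ_SOR = 0.9435

[ρ_J] n=107: ρ(B_J) = cos(π/(n+1)) = cos(π/108) = 0.9996.
1 − cos²(π/108) = sin²(π/108) ⇒ √(1−ρ_J²) = sin(π/108) = 0.02908.
Then 2/(1+√(1−ρ_J²)) = 2/(1+0.02908); ω* = 2/1.02908 = 1.9435.
ρ(B_{ω*}) = ω*−1 = 0.9435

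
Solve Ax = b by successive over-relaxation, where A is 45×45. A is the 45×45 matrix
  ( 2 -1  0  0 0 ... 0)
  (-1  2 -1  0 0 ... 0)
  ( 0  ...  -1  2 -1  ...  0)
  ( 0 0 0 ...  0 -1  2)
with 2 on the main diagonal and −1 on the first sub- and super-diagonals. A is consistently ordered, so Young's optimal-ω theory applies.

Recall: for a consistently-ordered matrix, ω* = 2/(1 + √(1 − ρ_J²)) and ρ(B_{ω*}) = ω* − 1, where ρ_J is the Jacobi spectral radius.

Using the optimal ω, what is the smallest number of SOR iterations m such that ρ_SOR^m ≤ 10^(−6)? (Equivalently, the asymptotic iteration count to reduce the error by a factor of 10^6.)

With n=45, ρ(Jacobi) = cos(π/46) = 0.9976688.
1 − cos²(π/46) = sin²(π/46) ⇒ √(1−ρ_J²) = sin(π/46) = 0.0682424.
[ω*] 2 ÷ (1 + 0.0682424) = 2 ÷ 1.0682424 = 1.8722342.
ρ_SOR = ω* − 1 ≈ 0.8722342.
For 6 digits: m = 6·ln10 / (−ln 0.8722342) = 13.8155/0.136697 = 101.067; round up → m = 102.

m = 102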